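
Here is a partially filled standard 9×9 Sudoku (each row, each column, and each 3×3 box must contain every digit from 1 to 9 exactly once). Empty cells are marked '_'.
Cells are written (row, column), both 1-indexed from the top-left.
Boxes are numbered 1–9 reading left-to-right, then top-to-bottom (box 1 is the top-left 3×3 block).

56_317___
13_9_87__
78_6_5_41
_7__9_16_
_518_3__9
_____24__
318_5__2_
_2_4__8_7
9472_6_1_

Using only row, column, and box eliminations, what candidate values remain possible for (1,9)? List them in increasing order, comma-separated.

Row 1 already contains {1, 3, 5, 6, 7}.
Column 9 already contains {1, 7, 9}.
Its 3×3 block (box 3) already contains {1, 4, 7}.
Removing those from 1–9 leaves {2, 8} as the candidates for (1,9).

2,8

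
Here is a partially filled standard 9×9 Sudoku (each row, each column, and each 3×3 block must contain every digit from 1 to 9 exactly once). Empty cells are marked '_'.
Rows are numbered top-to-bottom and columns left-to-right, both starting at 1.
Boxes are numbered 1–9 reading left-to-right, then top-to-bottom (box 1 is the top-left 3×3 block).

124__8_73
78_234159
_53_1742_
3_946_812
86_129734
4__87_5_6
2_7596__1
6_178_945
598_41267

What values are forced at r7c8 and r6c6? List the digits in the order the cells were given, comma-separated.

8,3

For r7c8:
  Row 7 already contains {1, 2, 5, 6, 7, 9}.
  Column 8 already contains {1, 2, 3, 4, 5, 6, 7}.
  Its 3×3 block (box 9) already contains {1, 2, 4, 5, 6, 7, 9}.
  The only value from 1–9 not eliminated is 8, so r7c8 = 8.
For r6c6:
  Row 6 already contains {4, 5, 6, 7, 8}.
  Column 6 already contains {1, 4, 6, 7, 8, 9}.
  Its 3×3 block (box 5) already contains {1, 2, 4, 6, 7, 8, 9}.
  The only value from 1–9 not eliminated is 3, so r6c6 = 3.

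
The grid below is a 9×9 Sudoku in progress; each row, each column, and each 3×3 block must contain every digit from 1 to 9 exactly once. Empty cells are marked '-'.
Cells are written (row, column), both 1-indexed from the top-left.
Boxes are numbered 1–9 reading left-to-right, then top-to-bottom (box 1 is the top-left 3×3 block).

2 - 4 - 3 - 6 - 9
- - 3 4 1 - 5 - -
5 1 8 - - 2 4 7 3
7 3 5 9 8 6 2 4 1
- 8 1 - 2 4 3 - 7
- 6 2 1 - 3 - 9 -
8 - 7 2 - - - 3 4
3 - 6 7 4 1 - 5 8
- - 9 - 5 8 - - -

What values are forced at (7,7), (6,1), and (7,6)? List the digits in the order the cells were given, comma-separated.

For (7,7):
  Consider where 1 can go in row 7.
  (7,2) is out (column 2 already has a 1).
  (7,5) is out (column 5 already has a 1).
  (7,6) is out (column 6 already has a 1).
  So the only cell in row 7 that can hold 1 is (7,7).
  So (7,7) = 1.
For (6,1):
  Row 6 already contains {1, 2, 3, 6, 9}.
  Column 1 already contains {2, 3, 5, 7, 8}.
  Its 3×3 block (box 4) already contains {1, 2, 3, 5, 6, 7, 8}.
  The only value from 1–9 not eliminated is 4, so (6,1) = 4.
For (7,6):
  Row 7 already contains {2, 3, 4, 7, 8}.
  Column 6 already contains {1, 2, 3, 4, 6, 8}.
  Its 3×3 block (box 8) already contains {1, 2, 4, 5, 7, 8}.
  The only value from 1–9 not eliminated is 9, so (7,6) = 9.

1,4,9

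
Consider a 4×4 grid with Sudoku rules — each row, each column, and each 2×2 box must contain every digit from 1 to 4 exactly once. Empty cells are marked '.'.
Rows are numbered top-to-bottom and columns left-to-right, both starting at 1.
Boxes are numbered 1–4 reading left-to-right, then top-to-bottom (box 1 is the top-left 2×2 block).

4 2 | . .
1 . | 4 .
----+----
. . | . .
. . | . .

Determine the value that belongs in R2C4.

Cell R2C4 itself could take any of {2, 3} by direct elimination.
Consider where 2 can go in box 2.
R1C3 is out (row 1 already has a 2).
R1C4 is out (row 1 already has a 2).
So the only cell in box 2 that can hold 2 is R2C4.
Therefore R2C4 = 2.

2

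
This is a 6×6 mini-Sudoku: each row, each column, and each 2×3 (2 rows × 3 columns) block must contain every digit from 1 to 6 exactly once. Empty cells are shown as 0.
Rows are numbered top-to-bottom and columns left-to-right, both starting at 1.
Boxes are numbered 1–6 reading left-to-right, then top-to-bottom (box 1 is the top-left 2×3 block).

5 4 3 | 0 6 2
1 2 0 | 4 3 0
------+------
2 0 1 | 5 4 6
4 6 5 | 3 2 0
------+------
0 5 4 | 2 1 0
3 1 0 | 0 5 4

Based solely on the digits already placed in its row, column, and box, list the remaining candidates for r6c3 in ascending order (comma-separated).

2,6

Row 6 already contains {1, 3, 4, 5}.
Column 3 already contains {1, 3, 4, 5}.
Its 2×3 block (box 5) already contains {1, 3, 4, 5}.
Removing those from 1–6 leaves {2, 6} as the candidates for r6c3.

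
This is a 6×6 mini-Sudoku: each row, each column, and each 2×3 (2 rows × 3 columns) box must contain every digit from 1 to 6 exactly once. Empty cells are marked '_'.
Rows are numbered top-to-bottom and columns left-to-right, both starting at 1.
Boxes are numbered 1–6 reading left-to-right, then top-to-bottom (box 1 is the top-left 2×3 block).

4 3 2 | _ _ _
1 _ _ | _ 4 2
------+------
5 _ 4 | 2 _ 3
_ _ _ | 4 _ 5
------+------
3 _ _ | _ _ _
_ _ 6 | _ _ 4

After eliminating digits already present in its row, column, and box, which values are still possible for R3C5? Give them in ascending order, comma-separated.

Row 3 already contains {2, 3, 4, 5}.
Column 5 already contains {4}.
Its 2×3 block (box 4) already contains {2, 3, 4, 5}.
Removing those from 1–6 leaves {1, 6} as the candidates for R3C5.

1,6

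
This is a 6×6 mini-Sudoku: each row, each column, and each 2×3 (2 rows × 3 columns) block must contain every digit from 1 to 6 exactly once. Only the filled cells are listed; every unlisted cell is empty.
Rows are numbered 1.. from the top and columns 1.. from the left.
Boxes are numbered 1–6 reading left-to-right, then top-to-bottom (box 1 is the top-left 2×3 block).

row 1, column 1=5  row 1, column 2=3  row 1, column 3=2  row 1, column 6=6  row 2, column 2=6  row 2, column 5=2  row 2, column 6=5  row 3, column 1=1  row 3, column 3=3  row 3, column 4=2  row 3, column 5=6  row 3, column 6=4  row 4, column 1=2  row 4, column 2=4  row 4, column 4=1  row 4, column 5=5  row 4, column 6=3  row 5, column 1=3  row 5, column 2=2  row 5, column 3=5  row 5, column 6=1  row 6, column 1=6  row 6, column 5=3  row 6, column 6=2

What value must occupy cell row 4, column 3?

6

Row 4 already contains {1, 2, 3, 4, 5}.
Column 3 already contains {2, 3, 5}.
Its 2×3 block (box 3) already contains {1, 2, 3, 4}.
The only value from 1–6 not eliminated is 6, so row 4, column 3 = 6.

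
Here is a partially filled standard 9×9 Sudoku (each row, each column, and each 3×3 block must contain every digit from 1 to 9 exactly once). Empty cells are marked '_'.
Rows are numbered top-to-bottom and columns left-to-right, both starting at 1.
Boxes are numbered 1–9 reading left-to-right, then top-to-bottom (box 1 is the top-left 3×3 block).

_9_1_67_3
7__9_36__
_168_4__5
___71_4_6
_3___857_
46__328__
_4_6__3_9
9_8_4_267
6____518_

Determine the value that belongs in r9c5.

Cell r9c5 itself could take any of {2, 7, 9} by direct elimination.
Consider where 9 can go in row 9.
r9c2 is out (column 2 already has a 9).
r9c3 is out (box 7 already has a 9).
r9c4 is out (column 4 already has a 9).
r9c9 is out (column 9 already has a 9).
So the only cell in row 9 that can hold 9 is r9c5.
Therefore r9c5 = 9.

9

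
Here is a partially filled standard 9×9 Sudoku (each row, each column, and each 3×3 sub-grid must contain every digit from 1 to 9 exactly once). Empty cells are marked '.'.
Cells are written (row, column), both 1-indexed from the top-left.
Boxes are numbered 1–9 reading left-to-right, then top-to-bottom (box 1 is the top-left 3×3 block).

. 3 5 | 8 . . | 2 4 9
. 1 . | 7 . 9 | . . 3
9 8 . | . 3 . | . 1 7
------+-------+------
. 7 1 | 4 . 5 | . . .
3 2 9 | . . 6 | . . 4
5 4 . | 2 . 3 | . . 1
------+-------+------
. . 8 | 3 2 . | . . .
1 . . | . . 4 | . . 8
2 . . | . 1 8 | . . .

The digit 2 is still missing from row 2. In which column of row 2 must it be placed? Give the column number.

Consider where 2 can go in row 2.
(2,1) is out (column 1 already has a 2).
(2,5) is out (column 5 already has a 2).
(2,7) is out (column 7 already has a 2).
(2,8) is out (box 3 already has a 2).
So the only cell in row 2 that can hold 2 is (2,3).
That is column 3.

3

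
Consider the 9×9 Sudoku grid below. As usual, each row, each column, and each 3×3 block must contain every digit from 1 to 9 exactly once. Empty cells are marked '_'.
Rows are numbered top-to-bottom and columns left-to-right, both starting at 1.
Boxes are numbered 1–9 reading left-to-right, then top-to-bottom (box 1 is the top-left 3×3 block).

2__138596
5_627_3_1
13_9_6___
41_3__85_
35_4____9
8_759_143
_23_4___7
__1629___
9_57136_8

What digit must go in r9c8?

2

Row 9 already contains {1, 3, 5, 6, 7, 8, 9}.
Column 8 already contains {4, 5, 9}.
Its 3×3 block (box 9) already contains {6, 7, 8}.
The only value from 1–9 not eliminated is 2, so r9c8 = 2.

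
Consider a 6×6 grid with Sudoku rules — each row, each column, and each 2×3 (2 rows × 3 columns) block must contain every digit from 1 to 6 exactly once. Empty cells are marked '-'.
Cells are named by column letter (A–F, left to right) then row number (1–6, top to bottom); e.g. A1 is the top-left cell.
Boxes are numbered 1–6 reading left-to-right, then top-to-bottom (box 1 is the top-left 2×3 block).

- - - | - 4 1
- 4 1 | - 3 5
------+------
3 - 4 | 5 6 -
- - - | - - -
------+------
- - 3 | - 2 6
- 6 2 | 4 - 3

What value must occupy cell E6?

Cell E6 itself could take any of {1, 5} by direct elimination.
Consider where 5 can go in box 6.
D5 is out (column D already has a 5).
So the only cell in box 6 that can hold 5 is E6.
Therefore E6 = 5.

5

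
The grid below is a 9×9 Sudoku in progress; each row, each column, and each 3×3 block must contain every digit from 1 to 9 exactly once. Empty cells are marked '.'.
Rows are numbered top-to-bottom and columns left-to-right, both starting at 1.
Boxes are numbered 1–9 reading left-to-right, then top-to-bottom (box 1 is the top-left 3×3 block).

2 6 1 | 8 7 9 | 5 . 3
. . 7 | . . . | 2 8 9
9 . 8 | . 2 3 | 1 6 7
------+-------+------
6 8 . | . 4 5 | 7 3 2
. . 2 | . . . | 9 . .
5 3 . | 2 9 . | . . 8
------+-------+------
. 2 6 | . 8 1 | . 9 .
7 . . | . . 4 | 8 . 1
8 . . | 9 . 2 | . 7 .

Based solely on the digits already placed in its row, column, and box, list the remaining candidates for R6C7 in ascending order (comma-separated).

4,6

Row 6 already contains {2, 3, 5, 8, 9}.
Column 7 already contains {1, 2, 5, 7, 8, 9}.
Its 3×3 block (box 6) already contains {2, 3, 7, 8, 9}.
Removing those from 1–9 leaves {4, 6} as the candidates for R6C7.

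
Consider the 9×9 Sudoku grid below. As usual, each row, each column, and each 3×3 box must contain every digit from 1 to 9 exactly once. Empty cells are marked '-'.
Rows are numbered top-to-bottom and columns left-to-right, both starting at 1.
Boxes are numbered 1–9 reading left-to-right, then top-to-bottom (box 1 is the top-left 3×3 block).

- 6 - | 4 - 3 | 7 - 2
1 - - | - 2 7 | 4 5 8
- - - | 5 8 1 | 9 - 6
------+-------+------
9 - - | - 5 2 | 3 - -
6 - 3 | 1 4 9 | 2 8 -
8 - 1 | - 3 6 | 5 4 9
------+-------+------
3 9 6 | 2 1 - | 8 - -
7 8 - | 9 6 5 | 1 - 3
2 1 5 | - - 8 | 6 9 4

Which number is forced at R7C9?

5

Cell R7C9 itself could take any of {5, 7} by direct elimination.
Consider where 5 can go in column 9.
R4C9 is out (row 4 already has a 5).
R5C9 is out (box 6 already has a 5).
So the only cell in column 9 that can hold 5 is R7C9.
Therefore R7C9 = 5.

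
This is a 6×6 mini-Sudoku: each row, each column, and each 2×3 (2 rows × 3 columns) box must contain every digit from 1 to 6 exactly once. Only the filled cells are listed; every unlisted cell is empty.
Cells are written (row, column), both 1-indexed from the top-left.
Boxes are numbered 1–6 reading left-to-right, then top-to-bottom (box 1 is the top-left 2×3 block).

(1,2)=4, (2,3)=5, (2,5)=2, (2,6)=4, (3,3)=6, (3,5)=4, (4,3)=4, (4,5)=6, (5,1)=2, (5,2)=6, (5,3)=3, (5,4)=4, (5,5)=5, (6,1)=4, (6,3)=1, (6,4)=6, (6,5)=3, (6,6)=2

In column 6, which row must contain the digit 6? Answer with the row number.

1

Consider where 6 can go in column 6.
(3,6) is out (row 3 already has a 6).
(4,6) is out (row 4 already has a 6).
(5,6) is out (row 5 already has a 6).
So the only cell in column 6 that can hold 6 is (1,6).
That is row 1.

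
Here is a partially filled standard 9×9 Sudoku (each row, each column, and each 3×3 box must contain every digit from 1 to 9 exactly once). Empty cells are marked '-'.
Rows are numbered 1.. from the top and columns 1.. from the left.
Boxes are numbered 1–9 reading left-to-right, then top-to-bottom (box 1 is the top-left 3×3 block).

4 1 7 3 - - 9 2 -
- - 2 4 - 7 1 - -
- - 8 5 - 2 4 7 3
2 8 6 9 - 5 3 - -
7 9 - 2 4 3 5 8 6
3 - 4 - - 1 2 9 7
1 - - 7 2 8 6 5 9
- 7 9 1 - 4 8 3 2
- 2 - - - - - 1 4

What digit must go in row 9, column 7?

Row 9 already contains {1, 2, 4}.
Column 7 already contains {1, 2, 3, 4, 5, 6, 8, 9}.
Its 3×3 block (box 9) already contains {1, 2, 3, 4, 5, 6, 8, 9}.
The only value from 1–9 not eliminated is 7, so row 9, column 7 = 7.

7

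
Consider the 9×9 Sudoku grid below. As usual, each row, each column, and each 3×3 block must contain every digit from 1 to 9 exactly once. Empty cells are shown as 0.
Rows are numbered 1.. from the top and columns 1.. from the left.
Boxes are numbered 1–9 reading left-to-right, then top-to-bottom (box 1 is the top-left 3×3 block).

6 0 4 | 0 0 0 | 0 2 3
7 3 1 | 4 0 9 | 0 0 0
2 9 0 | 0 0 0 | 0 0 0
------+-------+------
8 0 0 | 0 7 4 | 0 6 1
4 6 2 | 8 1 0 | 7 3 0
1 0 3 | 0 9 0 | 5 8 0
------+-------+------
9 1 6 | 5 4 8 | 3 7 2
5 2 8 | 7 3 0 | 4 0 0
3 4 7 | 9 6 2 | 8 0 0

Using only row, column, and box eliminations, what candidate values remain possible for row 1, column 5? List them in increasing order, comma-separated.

Row 1 already contains {2, 3, 4, 6}.
Column 5 already contains {1, 3, 4, 6, 7, 9}.
Its 3×3 block (box 2) already contains {4, 9}.
Removing those from 1–9 leaves {5, 8} as the candidates for row 1, column 5.

5,8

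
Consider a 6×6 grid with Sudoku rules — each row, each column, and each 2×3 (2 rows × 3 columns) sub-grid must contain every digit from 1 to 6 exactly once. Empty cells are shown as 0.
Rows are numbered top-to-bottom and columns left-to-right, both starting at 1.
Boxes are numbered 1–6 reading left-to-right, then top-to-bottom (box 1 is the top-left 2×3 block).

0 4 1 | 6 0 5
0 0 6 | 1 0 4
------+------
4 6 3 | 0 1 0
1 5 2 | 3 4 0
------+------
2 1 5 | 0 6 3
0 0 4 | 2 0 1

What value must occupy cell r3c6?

Row 3 already contains {1, 3, 4, 6}.
Column 6 already contains {1, 3, 4, 5}.
Its 2×3 block (box 4) already contains {1, 3, 4}.
The only value from 1–6 not eliminated is 2, so r3c6 = 2.

2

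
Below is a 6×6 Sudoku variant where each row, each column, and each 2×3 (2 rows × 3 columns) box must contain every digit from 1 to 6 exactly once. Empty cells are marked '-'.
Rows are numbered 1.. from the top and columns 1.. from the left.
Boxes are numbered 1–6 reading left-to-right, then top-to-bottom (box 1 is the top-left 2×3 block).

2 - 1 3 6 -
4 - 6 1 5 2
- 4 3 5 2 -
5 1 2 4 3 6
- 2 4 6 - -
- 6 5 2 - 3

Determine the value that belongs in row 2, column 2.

Row 2 already contains {1, 2, 4, 5, 6}.
Column 2 already contains {1, 2, 4, 6}.
Its 2×3 block (box 1) already contains {1, 2, 4, 6}.
The only value from 1–6 not eliminated is 3, so row 2, column 2 = 3.

3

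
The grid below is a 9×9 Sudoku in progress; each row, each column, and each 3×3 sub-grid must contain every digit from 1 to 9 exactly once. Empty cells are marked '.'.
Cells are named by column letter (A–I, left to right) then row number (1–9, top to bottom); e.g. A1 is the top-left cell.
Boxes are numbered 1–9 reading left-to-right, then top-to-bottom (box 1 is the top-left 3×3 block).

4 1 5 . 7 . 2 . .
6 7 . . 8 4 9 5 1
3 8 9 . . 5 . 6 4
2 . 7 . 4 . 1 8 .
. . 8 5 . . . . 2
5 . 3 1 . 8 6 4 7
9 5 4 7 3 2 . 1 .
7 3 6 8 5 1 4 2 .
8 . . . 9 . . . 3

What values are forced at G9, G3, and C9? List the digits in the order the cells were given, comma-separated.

For G9:
  Consider where 5 can go in row 9.
  B9 is out (column B already has a 5).
  C9 is out (column C already has a 5).
  D9 is out (column D already has a 5).
  F9 is out (column F already has a 5).
  H9 is out (column H already has a 5).
  So the only cell in row 9 that can hold 5 is G9.
  So G9 = 5.
For G3:
  Row 3 already contains {3, 4, 5, 6, 8, 9}.
  Column G already contains {1, 2, 4, 6, 9}.
  Its 3×3 block (box 3) already contains {1, 2, 4, 5, 6, 9}.
  The only value from 1–9 not eliminated is 7, so G3 = 7.
For C9:
  Consider where 1 can go in column C.
  C2 is out (row 2 already has a 1).
  So the only cell in column C that can hold 1 is C9.
  So C9 = 1.

5,7,1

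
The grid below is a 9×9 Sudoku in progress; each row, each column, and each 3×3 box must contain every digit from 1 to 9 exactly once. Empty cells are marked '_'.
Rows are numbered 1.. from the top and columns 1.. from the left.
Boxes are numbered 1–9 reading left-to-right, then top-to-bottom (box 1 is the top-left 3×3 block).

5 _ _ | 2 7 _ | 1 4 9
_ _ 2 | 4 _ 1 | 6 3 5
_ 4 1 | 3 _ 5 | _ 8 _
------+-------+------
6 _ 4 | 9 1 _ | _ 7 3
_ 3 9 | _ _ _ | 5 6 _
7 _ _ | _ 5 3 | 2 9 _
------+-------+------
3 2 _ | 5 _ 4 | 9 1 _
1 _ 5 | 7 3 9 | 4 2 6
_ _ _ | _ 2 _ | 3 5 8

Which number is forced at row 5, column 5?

Cell row 5, column 5 itself could take any of {4, 8} by direct elimination.
Consider where 4 can go in column 5.
row 2, column 5 is out (row 2 already has a 4).
row 3, column 5 is out (row 3 already has a 4).
row 7, column 5 is out (row 7 already has a 4).
So the only cell in column 5 that can hold 4 is row 5, column 5.
Therefore row 5, column 5 = 4.

4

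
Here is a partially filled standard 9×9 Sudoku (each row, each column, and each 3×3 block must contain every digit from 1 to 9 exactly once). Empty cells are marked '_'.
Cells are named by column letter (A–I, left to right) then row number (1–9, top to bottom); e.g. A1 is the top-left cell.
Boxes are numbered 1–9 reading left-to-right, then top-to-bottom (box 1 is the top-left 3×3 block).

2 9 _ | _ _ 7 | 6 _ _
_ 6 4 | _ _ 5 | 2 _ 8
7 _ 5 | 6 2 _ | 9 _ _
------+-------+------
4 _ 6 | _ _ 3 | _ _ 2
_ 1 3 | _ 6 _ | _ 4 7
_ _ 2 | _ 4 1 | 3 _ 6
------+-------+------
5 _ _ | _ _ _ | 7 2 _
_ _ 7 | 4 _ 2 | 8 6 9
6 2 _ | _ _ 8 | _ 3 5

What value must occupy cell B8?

Row 8 already contains {2, 4, 6, 7, 8, 9}.
Column B already contains {1, 2, 6, 9}.
Its 3×3 block (box 7) already contains {2, 5, 6, 7}.
The only value from 1–9 not eliminated is 3, so B8 = 3.

3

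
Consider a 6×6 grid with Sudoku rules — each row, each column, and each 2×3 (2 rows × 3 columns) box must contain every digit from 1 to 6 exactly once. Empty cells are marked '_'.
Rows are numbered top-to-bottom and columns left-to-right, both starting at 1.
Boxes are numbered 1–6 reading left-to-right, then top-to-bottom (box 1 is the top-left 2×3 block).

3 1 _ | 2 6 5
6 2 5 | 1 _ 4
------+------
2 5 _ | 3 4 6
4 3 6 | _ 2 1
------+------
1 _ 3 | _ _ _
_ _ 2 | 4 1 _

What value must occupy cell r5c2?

4

Cell r5c2 itself could take any of {4, 6} by direct elimination.
Consider where 4 can go in row 5.
r5c4 is out (column 4 already has a 4).
r5c5 is out (column 5 already has a 4).
r5c6 is out (column 6 already has a 4).
So the only cell in row 5 that can hold 4 is r5c2.
Therefore r5c2 = 4.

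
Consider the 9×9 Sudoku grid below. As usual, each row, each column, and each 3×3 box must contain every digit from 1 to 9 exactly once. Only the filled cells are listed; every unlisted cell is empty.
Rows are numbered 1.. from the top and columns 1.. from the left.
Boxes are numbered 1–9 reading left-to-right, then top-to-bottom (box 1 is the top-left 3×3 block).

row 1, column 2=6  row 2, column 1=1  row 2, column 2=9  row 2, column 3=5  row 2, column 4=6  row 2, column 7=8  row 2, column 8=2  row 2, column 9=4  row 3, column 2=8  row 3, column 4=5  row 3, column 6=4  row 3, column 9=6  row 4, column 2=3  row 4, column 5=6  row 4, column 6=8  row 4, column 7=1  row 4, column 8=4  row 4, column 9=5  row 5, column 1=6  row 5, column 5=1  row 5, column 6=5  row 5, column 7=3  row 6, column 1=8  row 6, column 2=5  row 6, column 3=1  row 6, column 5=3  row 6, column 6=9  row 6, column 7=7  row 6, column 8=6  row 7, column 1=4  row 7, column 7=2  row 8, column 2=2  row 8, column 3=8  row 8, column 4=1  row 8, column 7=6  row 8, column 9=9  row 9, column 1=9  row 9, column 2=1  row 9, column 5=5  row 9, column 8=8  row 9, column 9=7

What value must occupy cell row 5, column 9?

8

Cell row 5, column 9 itself could take any of {2, 8} by direct elimination.
Consider where 8 can go in box 6.
row 5, column 8 is out (column 8 already has a 8).
row 6, column 9 is out (row 6 already has a 8).
So the only cell in box 6 that can hold 8 is row 5, column 9.
Therefore row 5, column 9 = 8.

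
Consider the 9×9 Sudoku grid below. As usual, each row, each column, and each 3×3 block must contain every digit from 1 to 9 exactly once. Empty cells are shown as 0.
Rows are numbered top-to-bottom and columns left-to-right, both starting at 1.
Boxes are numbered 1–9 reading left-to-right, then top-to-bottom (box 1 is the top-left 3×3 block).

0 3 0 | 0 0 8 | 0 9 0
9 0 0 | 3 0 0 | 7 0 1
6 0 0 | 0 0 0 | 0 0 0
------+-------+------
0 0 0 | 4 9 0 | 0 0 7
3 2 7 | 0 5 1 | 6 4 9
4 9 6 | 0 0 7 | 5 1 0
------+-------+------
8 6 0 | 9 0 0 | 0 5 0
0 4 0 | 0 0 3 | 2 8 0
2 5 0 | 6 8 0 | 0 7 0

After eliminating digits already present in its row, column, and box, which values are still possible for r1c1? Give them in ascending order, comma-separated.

Row 1 already contains {3, 8, 9}.
Column 1 already contains {2, 3, 4, 6, 8, 9}.
Its 3×3 block (box 1) already contains {3, 6, 9}.
Removing those from 1–9 leaves {1, 5, 7} as the candidates for r1c1.

1,5,7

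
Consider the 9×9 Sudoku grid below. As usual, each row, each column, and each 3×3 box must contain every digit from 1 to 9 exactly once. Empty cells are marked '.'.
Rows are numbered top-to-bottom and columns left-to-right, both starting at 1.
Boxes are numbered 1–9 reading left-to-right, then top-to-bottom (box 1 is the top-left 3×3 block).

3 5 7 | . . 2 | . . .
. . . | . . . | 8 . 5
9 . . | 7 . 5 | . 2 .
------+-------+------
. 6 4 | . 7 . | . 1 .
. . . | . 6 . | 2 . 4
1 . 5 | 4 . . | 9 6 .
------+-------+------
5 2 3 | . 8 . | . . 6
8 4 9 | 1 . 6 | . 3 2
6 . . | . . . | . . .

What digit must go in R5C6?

Cell R5C6 itself could take any of {1, 3, 8, 9} by direct elimination.
Consider where 1 can go in row 5.
R5C1 is out (column 1 already has a 1).
R5C2 is out (box 4 already has a 1).
R5C3 is out (box 4 already has a 1).
R5C4 is out (column 4 already has a 1).
R5C8 is out (column 8 already has a 1).
So the only cell in row 5 that can hold 1 is R5C6.
Therefore R5C6 = 1.

1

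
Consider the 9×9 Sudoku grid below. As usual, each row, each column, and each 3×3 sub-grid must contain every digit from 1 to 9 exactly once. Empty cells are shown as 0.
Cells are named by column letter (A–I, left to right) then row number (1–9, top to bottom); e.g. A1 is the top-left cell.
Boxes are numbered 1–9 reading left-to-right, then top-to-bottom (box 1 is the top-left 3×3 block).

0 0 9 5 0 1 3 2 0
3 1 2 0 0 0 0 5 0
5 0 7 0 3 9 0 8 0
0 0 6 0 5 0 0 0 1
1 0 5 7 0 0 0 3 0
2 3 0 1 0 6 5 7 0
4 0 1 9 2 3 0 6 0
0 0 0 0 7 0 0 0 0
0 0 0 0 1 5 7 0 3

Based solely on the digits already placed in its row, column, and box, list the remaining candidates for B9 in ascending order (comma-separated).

Row 9 already contains {1, 3, 5, 7}.
Column B already contains {1, 3}.
Its 3×3 block (box 7) already contains {1, 4}.
Removing those from 1–9 leaves {2, 6, 8, 9} as the candidates for B9.

2,6,8,9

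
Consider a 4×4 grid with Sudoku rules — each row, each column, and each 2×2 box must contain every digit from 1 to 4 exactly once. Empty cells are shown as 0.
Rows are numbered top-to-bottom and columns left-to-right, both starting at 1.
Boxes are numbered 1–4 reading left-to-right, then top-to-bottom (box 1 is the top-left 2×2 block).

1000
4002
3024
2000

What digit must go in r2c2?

Row 2 already contains {2, 4}.
Column 2 already contains {}.
Its 2×2 block (box 1) already contains {1, 4}.
The only value from 1–4 not eliminated is 3, so r2c2 = 3.

3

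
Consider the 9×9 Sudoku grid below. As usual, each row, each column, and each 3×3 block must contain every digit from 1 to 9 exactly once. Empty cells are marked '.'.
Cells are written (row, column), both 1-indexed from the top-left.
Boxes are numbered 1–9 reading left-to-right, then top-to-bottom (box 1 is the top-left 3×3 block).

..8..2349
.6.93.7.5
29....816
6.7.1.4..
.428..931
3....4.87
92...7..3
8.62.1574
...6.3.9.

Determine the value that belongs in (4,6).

9

Cell (4,6) itself could take any of {5, 9} by direct elimination.
Consider where 9 can go in row 4.
(4,2) is out (column 2 already has a 9).
(4,4) is out (column 4 already has a 9).
(4,8) is out (column 8 already has a 9).
(4,9) is out (column 9 already has a 9).
So the only cell in row 4 that can hold 9 is (4,6).
Therefore (4,6) = 9.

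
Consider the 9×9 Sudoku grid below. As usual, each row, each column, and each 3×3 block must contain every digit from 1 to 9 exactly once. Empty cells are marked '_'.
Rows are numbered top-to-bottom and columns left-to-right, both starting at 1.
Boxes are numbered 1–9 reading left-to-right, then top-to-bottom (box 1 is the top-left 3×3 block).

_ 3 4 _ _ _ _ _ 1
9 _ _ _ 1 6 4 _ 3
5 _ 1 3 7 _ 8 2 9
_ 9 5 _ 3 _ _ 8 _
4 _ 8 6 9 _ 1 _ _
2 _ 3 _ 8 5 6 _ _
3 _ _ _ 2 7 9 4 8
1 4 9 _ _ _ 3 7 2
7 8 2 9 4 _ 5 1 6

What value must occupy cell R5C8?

Cell R5C8 itself could take any of {3, 5} by direct elimination.
Consider where 3 can go in column 8.
R1C8 is out (row 1 already has a 3).
R2C8 is out (row 2 already has a 3).
R6C8 is out (row 6 already has a 3).
So the only cell in column 8 that can hold 3 is R5C8.
Therefore R5C8 = 3.

3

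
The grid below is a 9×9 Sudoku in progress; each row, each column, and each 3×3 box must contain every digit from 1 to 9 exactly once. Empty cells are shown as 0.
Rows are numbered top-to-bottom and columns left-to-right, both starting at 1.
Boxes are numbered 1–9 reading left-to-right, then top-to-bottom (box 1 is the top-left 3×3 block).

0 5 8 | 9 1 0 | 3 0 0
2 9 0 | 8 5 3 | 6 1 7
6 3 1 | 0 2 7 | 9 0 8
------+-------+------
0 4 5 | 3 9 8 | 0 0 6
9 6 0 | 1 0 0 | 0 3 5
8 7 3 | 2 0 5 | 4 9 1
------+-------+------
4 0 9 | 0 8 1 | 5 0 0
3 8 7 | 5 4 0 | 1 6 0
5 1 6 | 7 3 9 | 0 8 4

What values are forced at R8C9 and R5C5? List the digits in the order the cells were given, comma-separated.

For R8C9:
  Consider where 9 can go in box 9.
  R7C8 is out (row 7 already has a 9).
  R7C9 is out (row 7 already has a 9).
  R9C7 is out (row 9 already has a 9).
  So the only cell in box 9 that can hold 9 is R8C9.
  So R8C9 = 9.
For R5C5:
  Row 5 already contains {1, 3, 5, 6, 9}.
  Column 5 already contains {1, 2, 3, 4, 5, 8, 9}.
  Its 3×3 block (box 5) already contains {1, 2, 3, 5, 8, 9}.
  The only value from 1–9 not eliminated is 7, so R5C5 = 7.

9,7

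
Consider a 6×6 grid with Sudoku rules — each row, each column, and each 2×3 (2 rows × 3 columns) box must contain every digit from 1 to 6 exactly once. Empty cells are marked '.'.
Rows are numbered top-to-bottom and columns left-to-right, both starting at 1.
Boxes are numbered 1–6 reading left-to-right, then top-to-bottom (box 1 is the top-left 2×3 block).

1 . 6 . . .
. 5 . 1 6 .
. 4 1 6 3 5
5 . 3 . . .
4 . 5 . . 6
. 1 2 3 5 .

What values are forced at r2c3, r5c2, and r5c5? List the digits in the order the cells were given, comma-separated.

4,3,1

For r2c3:
  Row 2 already contains {1, 5, 6}.
  Column 3 already contains {1, 2, 3, 5, 6}.
  Its 2×3 block (box 1) already contains {1, 5, 6}.
  The only value from 1–6 not eliminated is 4, so r2c3 = 4.
For r5c2:
  Row 5 already contains {4, 5, 6}.
  Column 2 already contains {1, 4, 5}.
  Its 2×3 block (box 5) already contains {1, 2, 4, 5}.
  The only value from 1–6 not eliminated is 3, so r5c2 = 3.
For r5c5:
  Consider where 1 can go in box 6.
  r5c4 is out (column 4 already has a 1).
  r6c6 is out (row 6 already has a 1).
  So the only cell in box 6 that can hold 1 is r5c5.
  So r5c5 = 1.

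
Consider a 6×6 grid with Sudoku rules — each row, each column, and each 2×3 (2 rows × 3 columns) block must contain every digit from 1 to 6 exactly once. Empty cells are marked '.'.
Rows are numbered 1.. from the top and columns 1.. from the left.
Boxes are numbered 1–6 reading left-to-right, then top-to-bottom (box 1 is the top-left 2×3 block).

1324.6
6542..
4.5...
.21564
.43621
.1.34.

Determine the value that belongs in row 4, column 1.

3

Row 4 already contains {1, 2, 4, 5, 6}.
Column 1 already contains {1, 4, 6}.
Its 2×3 block (box 3) already contains {1, 2, 4, 5}.
The only value from 1–6 not eliminated is 3, so row 4, column 1 = 3.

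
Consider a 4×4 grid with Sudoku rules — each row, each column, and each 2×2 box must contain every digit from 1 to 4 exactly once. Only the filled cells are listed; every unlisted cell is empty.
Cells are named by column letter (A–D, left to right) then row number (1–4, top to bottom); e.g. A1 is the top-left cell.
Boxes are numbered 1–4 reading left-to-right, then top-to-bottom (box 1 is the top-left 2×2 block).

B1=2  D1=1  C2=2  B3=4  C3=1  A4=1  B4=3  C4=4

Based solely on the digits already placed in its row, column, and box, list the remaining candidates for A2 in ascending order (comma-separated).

Row 2 already contains {2}.
Column A already contains {1}.
Its 2×2 block (box 1) already contains {2}.
Removing those from 1–4 leaves {3, 4} as the candidates for A2.

3,4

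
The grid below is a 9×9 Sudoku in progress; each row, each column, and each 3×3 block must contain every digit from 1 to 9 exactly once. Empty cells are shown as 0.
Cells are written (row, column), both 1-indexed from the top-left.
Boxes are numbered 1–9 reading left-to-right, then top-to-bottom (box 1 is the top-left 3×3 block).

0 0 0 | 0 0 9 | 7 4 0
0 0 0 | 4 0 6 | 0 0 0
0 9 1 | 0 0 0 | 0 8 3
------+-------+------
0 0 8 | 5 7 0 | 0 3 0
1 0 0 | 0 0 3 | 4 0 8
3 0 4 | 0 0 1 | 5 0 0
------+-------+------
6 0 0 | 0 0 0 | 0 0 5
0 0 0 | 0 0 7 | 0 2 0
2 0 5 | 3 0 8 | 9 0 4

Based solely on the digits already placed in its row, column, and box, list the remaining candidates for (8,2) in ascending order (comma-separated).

Row 8 already contains {2, 7}.
Column 2 already contains {9}.
Its 3×3 block (box 7) already contains {2, 5, 6}.
Removing those from 1–9 leaves {1, 3, 4, 8} as the candidates for (8,2).

1,3,4,8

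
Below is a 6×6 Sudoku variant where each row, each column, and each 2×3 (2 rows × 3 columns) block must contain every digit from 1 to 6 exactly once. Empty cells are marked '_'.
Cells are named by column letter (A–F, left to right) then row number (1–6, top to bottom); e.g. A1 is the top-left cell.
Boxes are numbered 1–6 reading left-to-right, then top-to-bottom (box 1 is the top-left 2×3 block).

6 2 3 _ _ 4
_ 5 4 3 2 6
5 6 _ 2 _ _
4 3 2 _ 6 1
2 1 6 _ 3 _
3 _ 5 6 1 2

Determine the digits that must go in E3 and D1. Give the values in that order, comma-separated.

For E3:
  Row 3 already contains {2, 5, 6}.
  Column E already contains {1, 2, 3, 6}.
  Its 2×3 block (box 4) already contains {1, 2, 6}.
  The only value from 1–6 not eliminated is 4, so E3 = 4.
For D1:
  Consider where 1 can go in box 2.
  E1 is out (column E already has a 1).
  So the only cell in box 2 that can hold 1 is D1.
  So D1 = 1.

4,1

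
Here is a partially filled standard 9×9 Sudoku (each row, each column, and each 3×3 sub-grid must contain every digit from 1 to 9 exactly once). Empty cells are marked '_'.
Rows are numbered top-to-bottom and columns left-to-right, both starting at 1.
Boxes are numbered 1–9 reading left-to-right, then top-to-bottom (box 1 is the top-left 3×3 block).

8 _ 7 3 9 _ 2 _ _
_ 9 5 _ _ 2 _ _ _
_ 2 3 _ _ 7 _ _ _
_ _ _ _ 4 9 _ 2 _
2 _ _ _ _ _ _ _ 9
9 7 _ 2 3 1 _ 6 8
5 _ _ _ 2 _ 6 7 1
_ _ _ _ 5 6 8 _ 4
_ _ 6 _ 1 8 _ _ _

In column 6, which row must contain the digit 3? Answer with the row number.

Consider where 3 can go in column 6.
R1C6 is out (row 1 already has a 3).
R5C6 is out (box 5 already has a 3).
So the only cell in column 6 that can hold 3 is R7C6.
That is row 7.

7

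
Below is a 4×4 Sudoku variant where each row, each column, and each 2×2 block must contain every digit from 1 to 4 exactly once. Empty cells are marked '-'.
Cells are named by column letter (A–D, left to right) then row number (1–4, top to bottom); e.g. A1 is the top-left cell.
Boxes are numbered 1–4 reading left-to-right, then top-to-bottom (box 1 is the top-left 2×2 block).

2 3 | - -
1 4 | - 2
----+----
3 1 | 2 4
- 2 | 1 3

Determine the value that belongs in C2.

3

Row 2 already contains {1, 2, 4}.
Column C already contains {1, 2}.
Its 2×2 block (box 2) already contains {2}.
The only value from 1–4 not eliminated is 3, so C2 = 3.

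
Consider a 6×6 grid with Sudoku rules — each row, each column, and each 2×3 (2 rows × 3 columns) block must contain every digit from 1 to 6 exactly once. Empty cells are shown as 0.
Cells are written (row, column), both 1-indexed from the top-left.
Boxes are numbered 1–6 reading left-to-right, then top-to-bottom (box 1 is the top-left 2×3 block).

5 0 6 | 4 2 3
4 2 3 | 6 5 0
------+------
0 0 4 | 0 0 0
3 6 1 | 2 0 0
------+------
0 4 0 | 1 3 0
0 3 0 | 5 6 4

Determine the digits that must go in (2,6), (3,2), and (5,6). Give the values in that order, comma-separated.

For (2,6):
  Row 2 already contains {2, 3, 4, 5, 6}.
  Column 6 already contains {3, 4}.
  Its 2×3 block (box 2) already contains {2, 3, 4, 5, 6}.
  The only value from 1–6 not eliminated is 1, so (2,6) = 1.
For (3,2):
  Row 3 already contains {4}.
  Column 2 already contains {2, 3, 4, 6}.
  Its 2×3 block (box 3) already contains {1, 3, 4, 6}.
  The only value from 1–6 not eliminated is 5, so (3,2) = 5.
For (5,6):
  Row 5 already contains {1, 3, 4}.
  Column 6 already contains {3, 4}.
  Its 2×3 block (box 6) already contains {1, 3, 4, 5, 6}.
  The only value from 1–6 not eliminated is 2, so (5,6) = 2.

1,5,2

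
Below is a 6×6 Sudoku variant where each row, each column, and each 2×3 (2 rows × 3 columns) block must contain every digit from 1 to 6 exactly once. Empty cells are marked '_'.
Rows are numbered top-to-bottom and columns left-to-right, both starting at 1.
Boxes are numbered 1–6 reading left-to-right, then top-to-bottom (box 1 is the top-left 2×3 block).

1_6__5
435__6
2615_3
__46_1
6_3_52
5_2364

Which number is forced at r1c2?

2

Row 1 already contains {1, 5, 6}.
Column 2 already contains {3, 6}.
Its 2×3 block (box 1) already contains {1, 3, 4, 5, 6}.
The only value from 1–6 not eliminated is 2, so r1c2 = 2.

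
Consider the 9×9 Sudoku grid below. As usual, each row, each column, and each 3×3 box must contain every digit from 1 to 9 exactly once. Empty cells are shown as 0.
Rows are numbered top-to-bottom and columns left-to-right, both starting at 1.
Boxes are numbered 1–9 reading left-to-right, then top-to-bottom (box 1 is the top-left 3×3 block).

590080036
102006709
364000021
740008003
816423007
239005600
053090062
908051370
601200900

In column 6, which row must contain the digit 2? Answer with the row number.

Consider where 2 can go in column 6.
R3C6 is out (row 3 already has a 2).
R7C6 is out (row 7 already has a 2).
R9C6 is out (row 9 already has a 2).
So the only cell in column 6 that can hold 2 is R1C6.
That is row 1.

1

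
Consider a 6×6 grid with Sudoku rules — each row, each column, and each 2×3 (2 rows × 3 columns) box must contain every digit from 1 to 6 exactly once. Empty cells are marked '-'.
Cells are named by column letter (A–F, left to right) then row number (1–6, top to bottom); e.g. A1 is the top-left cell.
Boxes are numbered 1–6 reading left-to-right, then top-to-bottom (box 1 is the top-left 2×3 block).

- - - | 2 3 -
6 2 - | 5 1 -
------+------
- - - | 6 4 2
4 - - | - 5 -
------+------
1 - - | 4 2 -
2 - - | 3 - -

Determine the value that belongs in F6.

Cell F6 itself could take any of {1, 5, 6} by direct elimination.
Consider where 1 can go in box 6.
F5 is out (row 5 already has a 1).
E6 is out (column E already has a 1).
So the only cell in box 6 that can hold 1 is F6.
Therefore F6 = 1.

1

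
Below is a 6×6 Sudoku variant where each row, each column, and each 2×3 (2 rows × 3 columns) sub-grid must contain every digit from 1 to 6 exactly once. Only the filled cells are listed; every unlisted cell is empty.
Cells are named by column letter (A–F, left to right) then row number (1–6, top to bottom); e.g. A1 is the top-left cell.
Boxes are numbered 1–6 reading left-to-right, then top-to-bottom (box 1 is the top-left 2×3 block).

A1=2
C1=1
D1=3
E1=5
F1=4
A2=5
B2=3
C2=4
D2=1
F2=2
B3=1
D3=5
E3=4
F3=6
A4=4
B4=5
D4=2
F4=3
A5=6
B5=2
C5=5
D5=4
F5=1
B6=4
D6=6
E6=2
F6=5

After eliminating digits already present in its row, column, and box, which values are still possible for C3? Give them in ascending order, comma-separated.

Row 3 already contains {1, 4, 5, 6}.
Column C already contains {1, 4, 5}.
Its 2×3 block (box 3) already contains {1, 4, 5}.
Removing those from 1–6 leaves {2, 3} as the candidates for C3.

2,3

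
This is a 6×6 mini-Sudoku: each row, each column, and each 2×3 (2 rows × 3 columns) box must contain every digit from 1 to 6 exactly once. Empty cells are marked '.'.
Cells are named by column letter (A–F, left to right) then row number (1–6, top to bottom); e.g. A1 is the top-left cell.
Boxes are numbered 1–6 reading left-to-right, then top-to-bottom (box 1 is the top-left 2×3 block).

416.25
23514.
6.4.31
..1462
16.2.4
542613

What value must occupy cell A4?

Row 4 already contains {1, 2, 4, 6}.
Column A already contains {1, 2, 4, 5, 6}.
Its 2×3 block (box 3) already contains {1, 4, 6}.
The only value from 1–6 not eliminated is 3, so A4 = 3.

3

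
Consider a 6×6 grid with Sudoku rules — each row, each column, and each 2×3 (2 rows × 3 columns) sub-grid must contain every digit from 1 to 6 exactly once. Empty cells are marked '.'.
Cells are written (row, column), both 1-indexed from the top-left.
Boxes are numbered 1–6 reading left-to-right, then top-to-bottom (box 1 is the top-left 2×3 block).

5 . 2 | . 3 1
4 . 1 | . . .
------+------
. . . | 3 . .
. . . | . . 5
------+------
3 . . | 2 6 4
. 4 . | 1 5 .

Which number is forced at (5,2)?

1

Cell (5,2) itself could take any of {1, 5} by direct elimination.
Consider where 1 can go in row 5.
(5,3) is out (column 3 already has a 1).
So the only cell in row 5 that can hold 1 is (5,2).
Therefore (5,2) = 1.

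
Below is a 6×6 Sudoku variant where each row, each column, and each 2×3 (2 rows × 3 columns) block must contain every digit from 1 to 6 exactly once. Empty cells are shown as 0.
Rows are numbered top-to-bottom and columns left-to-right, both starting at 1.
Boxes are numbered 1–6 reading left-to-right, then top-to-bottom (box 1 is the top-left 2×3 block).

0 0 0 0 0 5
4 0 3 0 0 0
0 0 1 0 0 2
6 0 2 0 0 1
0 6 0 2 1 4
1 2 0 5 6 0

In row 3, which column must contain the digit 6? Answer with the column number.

4

Consider where 6 can go in row 3.
R3C1 is out (column 1 already has a 6).
R3C2 is out (column 2 already has a 6).
R3C5 is out (column 5 already has a 6).
So the only cell in row 3 that can hold 6 is R3C4.
That is column 4.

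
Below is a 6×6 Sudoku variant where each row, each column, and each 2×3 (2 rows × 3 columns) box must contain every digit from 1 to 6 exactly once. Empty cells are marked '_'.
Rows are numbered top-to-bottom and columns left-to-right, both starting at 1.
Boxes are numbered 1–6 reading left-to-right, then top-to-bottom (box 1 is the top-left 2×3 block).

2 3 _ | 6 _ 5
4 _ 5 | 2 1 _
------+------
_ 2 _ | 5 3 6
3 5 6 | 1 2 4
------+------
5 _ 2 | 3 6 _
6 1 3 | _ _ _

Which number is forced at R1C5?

Row 1 already contains {2, 3, 5, 6}.
Column 5 already contains {1, 2, 3, 6}.
Its 2×3 block (box 2) already contains {1, 2, 5, 6}.
The only value from 1–6 not eliminated is 4, so R1C5 = 4.

4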